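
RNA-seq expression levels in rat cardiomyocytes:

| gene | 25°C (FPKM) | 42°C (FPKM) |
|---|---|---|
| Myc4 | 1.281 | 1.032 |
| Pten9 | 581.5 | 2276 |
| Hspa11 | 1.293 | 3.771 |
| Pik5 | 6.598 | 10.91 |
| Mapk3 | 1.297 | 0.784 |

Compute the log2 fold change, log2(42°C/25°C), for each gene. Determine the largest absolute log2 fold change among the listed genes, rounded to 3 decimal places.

log2(1.032/1.281) = -0.312  (Myc4)
log2(2276/581.5) = 1.969  (Pten9)
log2(3.771/1.293) = 1.544  (Hspa11)
log2(10.91/6.598) = 0.726  (Pik5)
log2(0.784/1.297) = -0.726  (Mapk3)
The largest magnitude belongs to Pten9.

1.969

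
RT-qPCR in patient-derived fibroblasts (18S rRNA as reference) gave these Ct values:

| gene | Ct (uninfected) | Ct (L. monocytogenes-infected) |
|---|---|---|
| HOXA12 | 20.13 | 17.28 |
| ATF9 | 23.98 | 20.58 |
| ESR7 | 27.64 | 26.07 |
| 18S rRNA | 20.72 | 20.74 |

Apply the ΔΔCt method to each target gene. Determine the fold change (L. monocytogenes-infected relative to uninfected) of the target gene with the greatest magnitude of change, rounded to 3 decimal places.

10.703

HOXA12: ΔΔCt = (17.28−20.74) − (20.13−20.72) = -3.46 − (-0.59) = -2.87; fold change = 2^2.87 = 7.311
ATF9: ΔΔCt = (20.58−20.74) − (23.98−20.72) = -0.16 − 3.26 = -3.42; fold change = 2^3.42 = 10.703
ESR7: ΔΔCt = (26.07−20.74) − (27.64−20.72) = 5.33 − 6.92 = -1.59; fold change = 2^1.59 = 3.010
ATF9 has the largest |ΔΔCt| = 3.42.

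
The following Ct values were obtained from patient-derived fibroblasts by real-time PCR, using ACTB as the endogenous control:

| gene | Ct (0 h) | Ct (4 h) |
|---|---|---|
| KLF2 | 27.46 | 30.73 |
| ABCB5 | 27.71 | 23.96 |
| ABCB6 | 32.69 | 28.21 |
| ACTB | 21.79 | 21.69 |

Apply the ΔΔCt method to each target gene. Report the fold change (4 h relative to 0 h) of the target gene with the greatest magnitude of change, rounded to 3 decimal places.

20.821

KLF2: ΔΔCt = (30.73−21.69) − (27.46−21.79) = 9.04 − 5.67 = 3.37; fold change = 2^-3.37 = 0.097
ABCB5: ΔΔCt = (23.96−21.69) − (27.71−21.79) = 2.27 − 5.92 = -3.65; fold change = 2^3.65 = 12.553
ABCB6: ΔΔCt = (28.21−21.69) − (32.69−21.79) = 6.52 − 10.90 = -4.38; fold change = 2^4.38 = 20.821
ABCB6 has the largest |ΔΔCt| = 4.38.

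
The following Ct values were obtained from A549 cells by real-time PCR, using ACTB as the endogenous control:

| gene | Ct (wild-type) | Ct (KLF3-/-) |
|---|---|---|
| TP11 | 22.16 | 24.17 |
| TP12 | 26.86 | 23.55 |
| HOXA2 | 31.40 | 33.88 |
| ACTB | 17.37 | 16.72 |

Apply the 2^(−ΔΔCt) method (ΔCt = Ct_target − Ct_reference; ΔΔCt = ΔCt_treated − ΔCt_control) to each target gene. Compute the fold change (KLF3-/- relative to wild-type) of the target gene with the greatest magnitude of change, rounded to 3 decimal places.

0.114

TP11: ΔΔCt = (24.17−16.72) − (22.16−17.37) = 7.45 − 4.79 = 2.66; fold change = 2^-2.66 = 0.158
TP12: ΔΔCt = (23.55−16.72) − (26.86−17.37) = 6.83 − 9.49 = -2.66; fold change = 2^2.66 = 6.320
HOXA2: ΔΔCt = (33.88−16.72) − (31.40−17.37) = 17.16 − 14.03 = 3.13; fold change = 2^-3.13 = 0.114
HOXA2 has the largest |ΔΔCt| = 3.13.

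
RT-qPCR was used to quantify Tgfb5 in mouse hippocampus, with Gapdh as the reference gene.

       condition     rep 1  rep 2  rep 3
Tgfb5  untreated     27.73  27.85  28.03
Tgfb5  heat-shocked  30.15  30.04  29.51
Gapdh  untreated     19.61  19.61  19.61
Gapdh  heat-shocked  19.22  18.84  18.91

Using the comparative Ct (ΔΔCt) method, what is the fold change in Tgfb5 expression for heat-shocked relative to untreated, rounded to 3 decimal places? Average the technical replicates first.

0.159

Mean Ct: Tgfb5 untreated 27.870; Tgfb5 heat-shocked 29.900; Gapdh untreated 19.610; Gapdh heat-shocked 18.990
ΔCt(untreated) = 27.870 − 19.610 = 8.260
ΔCt(heat-shocked) = 29.900 − 18.990 = 10.910
ΔΔCt = 10.910 − 8.260 = 2.650
Fold change = 2^(−2.650) = 0.1593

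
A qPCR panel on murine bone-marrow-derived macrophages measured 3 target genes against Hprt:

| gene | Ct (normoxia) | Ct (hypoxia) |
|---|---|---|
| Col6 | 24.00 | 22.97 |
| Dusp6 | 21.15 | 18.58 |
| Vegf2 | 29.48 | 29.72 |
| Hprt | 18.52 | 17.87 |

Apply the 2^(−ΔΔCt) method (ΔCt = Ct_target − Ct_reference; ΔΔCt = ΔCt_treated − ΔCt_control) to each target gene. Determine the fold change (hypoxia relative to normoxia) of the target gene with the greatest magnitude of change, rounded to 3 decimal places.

3.784

Col6: ΔΔCt = (22.97−17.87) − (24.00−18.52) = 5.10 − 5.48 = -0.38; fold change = 2^0.38 = 1.301
Dusp6: ΔΔCt = (18.58−17.87) − (21.15−18.52) = 0.71 − 2.63 = -1.92; fold change = 2^1.92 = 3.784
Vegf2: ΔΔCt = (29.72−17.87) − (29.48−18.52) = 11.85 − 10.96 = 0.89; fold change = 2^-0.89 = 0.540
Dusp6 has the largest |ΔΔCt| = 1.92.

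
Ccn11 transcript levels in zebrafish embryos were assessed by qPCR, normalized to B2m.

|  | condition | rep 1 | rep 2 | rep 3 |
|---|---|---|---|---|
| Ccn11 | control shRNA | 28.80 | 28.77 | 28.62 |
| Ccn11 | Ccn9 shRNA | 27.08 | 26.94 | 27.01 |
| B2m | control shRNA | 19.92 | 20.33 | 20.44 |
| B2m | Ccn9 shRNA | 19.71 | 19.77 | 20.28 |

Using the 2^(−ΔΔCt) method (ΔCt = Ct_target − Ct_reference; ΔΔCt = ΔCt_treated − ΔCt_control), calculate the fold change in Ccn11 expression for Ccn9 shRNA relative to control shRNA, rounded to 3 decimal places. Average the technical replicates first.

Mean Ct: Ccn11 control shRNA 28.730; Ccn11 Ccn9 shRNA 27.010; B2m control shRNA 20.230; B2m Ccn9 shRNA 19.920
ΔCt(control shRNA) = 28.730 − 20.230 = 8.500
ΔCt(Ccn9 shRNA) = 27.010 − 19.920 = 7.090
ΔΔCt = 7.090 − 8.500 = -1.410
Fold change = 2^(−(-1.410)) = 2^1.410 = 2.6574

2.657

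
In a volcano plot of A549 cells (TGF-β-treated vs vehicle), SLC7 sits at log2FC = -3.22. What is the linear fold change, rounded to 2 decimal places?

0.11

Fold change = 2^(-3.22) = 0.107
That is, SLC7 drops to 10.7% of the vehicle level.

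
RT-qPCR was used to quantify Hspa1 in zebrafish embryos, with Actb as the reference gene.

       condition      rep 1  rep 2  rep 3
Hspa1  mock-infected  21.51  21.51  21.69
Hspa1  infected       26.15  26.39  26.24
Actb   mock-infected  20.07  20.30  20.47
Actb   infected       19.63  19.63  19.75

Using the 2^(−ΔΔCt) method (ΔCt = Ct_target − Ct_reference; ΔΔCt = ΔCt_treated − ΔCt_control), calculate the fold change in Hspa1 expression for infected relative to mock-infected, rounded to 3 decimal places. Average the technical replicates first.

0.025

Mean Ct: Hspa1 mock-infected 21.570; Hspa1 infected 26.260; Actb mock-infected 20.280; Actb infected 19.670
ΔCt(mock-infected) = 21.570 − 20.280 = 1.290
ΔCt(infected) = 26.260 − 19.670 = 6.590
ΔΔCt = 6.590 − 1.290 = 5.300
Fold change = 2^(−5.300) = 0.0254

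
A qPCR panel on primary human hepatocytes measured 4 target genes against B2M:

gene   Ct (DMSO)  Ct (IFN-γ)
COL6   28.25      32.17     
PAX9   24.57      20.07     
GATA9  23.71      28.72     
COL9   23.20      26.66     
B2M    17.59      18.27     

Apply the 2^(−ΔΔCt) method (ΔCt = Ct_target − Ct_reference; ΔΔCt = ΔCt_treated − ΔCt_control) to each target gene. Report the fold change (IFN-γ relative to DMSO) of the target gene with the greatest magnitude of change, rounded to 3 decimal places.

36.252

COL6: ΔΔCt = (32.17−18.27) − (28.25−17.59) = 13.90 − 10.66 = 3.24; fold change = 2^-3.24 = 0.106
PAX9: ΔΔCt = (20.07−18.27) − (24.57−17.59) = 1.80 − 6.98 = -5.18; fold change = 2^5.18 = 36.252
GATA9: ΔΔCt = (28.72−18.27) − (23.71−17.59) = 10.45 − 6.12 = 4.33; fold change = 2^-4.33 = 0.050
COL9: ΔΔCt = (26.66−18.27) − (23.20−17.59) = 8.39 − 5.61 = 2.78; fold change = 2^-2.78 = 0.146
PAX9 has the largest |ΔΔCt| = 5.18.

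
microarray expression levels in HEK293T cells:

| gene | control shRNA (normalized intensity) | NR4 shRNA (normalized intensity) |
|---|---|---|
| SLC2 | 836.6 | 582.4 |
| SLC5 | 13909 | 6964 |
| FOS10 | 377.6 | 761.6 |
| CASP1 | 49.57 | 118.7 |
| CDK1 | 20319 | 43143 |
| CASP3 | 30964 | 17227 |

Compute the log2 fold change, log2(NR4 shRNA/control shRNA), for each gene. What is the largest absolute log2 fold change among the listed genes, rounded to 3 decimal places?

log2(582.4/836.6) = -0.523  (SLC2)
log2(6964/13909) = -0.998  (SLC5)
log2(761.6/377.6) = 1.012  (FOS10)
log2(118.7/49.57) = 1.260  (CASP1)
log2(43143/20319) = 1.086  (CDK1)
log2(17227/30964) = -0.846  (CASP3)
The largest magnitude belongs to CASP1.

1.260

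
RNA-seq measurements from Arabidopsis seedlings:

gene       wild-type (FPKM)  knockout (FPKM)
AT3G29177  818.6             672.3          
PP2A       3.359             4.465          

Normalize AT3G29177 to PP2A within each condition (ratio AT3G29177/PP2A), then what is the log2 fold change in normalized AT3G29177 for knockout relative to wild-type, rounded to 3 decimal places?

-0.695

AT3G29177/PP2A (wild-type) = 818.6 / 3.359 = 243.7
AT3G29177/PP2A (knockout) = 672.3 / 4.465 = 150.57
Fold change = 150.57 / 243.7 = 0.6178
log2(0.6178) = -0.6947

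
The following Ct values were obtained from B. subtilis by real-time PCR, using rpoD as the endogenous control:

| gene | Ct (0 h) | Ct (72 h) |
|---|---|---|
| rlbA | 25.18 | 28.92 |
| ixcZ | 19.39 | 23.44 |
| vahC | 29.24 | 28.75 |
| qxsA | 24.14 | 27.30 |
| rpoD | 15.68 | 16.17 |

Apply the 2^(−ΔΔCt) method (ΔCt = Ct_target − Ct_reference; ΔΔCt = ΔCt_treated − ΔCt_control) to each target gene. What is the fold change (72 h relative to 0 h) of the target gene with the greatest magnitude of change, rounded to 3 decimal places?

0.085

rlbA: ΔΔCt = (28.92−16.17) − (25.18−15.68) = 12.75 − 9.50 = 3.25; fold change = 2^-3.25 = 0.105
ixcZ: ΔΔCt = (23.44−16.17) − (19.39−15.68) = 7.27 − 3.71 = 3.56; fold change = 2^-3.56 = 0.085
vahC: ΔΔCt = (28.75−16.17) − (29.24−15.68) = 12.58 − 13.56 = -0.98; fold change = 2^0.98 = 1.972
qxsA: ΔΔCt = (27.30−16.17) − (24.14−15.68) = 11.13 − 8.46 = 2.67; fold change = 2^-2.67 = 0.157
ixcZ has the largest |ΔΔCt| = 3.56.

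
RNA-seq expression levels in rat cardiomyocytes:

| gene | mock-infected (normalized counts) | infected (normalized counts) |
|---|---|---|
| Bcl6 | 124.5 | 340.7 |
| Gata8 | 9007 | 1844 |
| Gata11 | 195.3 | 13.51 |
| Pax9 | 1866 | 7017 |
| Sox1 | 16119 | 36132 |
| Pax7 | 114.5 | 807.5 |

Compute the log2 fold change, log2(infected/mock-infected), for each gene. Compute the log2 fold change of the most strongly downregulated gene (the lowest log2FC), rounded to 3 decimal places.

log2(340.7/124.5) = 1.452  (Bcl6)
log2(1844/9007) = -2.288  (Gata8)
log2(13.51/195.3) = -3.854  (Gata11)
log2(7017/1866) = 1.911  (Pax9)
log2(36132/16119) = 1.165  (Sox1)
log2(807.5/114.5) = 2.818  (Pax7)
Gata11 is most strongly downregulated.

-3.854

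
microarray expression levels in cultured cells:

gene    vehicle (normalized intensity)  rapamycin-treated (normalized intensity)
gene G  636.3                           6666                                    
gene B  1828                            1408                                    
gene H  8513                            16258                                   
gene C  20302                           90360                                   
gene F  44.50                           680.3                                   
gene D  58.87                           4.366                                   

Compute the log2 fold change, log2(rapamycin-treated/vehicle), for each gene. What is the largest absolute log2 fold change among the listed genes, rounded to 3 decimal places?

3.934

log2(6666/636.3) = 3.389  (gene G)
log2(1408/1828) = -0.377  (gene B)
log2(16258/8513) = 0.933  (gene H)
log2(90360/20302) = 2.154  (gene C)
log2(680.3/44.50) = 3.934  (gene F)
log2(4.366/58.87) = -3.753  (gene D)
The largest magnitude belongs to gene F.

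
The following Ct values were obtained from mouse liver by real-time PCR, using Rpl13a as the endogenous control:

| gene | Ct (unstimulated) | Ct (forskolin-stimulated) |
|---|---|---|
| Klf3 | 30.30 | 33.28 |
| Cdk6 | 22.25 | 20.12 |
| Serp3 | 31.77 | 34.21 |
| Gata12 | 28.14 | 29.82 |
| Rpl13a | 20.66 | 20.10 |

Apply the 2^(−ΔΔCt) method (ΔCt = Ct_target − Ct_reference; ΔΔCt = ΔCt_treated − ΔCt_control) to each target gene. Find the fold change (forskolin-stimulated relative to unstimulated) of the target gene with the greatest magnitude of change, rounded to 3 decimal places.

0.086

Klf3: ΔΔCt = (33.28−20.10) − (30.30−20.66) = 13.18 − 9.64 = 3.54; fold change = 2^-3.54 = 0.086
Cdk6: ΔΔCt = (20.12−20.10) − (22.25−20.66) = 0.02 − 1.59 = -1.57; fold change = 2^1.57 = 2.969
Serp3: ΔΔCt = (34.21−20.10) − (31.77−20.66) = 14.11 − 11.11 = 3.00; fold change = 2^-3.00 = 0.125
Gata12: ΔΔCt = (29.82−20.10) − (28.14−20.66) = 9.72 − 7.48 = 2.24; fold change = 2^-2.24 = 0.212
Klf3 has the largest |ΔΔCt| = 3.54.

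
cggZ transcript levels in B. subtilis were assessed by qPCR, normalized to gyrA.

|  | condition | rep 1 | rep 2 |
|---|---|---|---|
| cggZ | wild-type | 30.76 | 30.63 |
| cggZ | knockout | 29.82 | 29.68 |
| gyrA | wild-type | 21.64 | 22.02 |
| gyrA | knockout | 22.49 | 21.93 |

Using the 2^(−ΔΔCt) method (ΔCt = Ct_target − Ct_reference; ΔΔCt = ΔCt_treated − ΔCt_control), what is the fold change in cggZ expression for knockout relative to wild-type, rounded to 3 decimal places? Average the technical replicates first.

Mean Ct: cggZ wild-type 30.695; cggZ knockout 29.750; gyrA wild-type 21.830; gyrA knockout 22.210
ΔCt(wild-type) = 30.695 − 21.830 = 8.865
ΔCt(knockout) = 29.750 − 22.210 = 7.540
ΔΔCt = 7.540 − 8.865 = -1.325
Fold change = 2^(−(-1.325)) = 2^1.325 = 2.5053

2.505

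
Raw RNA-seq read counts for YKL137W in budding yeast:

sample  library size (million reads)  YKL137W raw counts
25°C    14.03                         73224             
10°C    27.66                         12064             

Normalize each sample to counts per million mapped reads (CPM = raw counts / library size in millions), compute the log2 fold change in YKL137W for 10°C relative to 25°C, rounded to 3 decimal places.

-3.581

CPM(25°C) = 73224 / 14.03 = 5219.1019
CPM(10°C) = 12064 / 27.66 = 436.1533
Fold change = 436.1533 / 5219.1019 = 0.08357
log2(0.08357) = -3.5809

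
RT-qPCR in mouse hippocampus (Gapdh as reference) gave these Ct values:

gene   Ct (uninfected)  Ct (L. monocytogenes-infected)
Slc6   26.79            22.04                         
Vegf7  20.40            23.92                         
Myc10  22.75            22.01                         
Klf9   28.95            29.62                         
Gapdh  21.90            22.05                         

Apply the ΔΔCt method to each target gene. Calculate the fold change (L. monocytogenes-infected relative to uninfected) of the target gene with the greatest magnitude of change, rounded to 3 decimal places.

Slc6: ΔΔCt = (22.04−22.05) − (26.79−21.90) = -0.01 − 4.89 = -4.90; fold change = 2^4.90 = 29.857
Vegf7: ΔΔCt = (23.92−22.05) − (20.40−21.90) = 1.87 − (-1.50) = 3.37; fold change = 2^-3.37 = 0.097
Myc10: ΔΔCt = (22.01−22.05) − (22.75−21.90) = -0.04 − 0.85 = -0.89; fold change = 2^0.89 = 1.853
Klf9: ΔΔCt = (29.62−22.05) − (28.95−21.90) = 7.57 − 7.05 = 0.52; fold change = 2^-0.52 = 0.697
Slc6 has the largest |ΔΔCt| = 4.90.

29.857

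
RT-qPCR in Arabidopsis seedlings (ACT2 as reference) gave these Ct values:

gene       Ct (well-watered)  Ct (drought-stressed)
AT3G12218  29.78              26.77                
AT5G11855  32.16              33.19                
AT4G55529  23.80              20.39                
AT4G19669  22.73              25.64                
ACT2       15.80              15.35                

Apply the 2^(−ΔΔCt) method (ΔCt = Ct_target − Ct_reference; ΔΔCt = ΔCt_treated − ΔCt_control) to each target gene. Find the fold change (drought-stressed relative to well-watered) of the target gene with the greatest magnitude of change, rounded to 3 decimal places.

0.097

AT3G12218: ΔΔCt = (26.77−15.35) − (29.78−15.80) = 11.42 − 13.98 = -2.56; fold change = 2^2.56 = 5.897
AT5G11855: ΔΔCt = (33.19−15.35) − (32.16−15.80) = 17.84 − 16.36 = 1.48; fold change = 2^-1.48 = 0.358
AT4G55529: ΔΔCt = (20.39−15.35) − (23.80−15.80) = 5.04 − 8.00 = -2.96; fold change = 2^2.96 = 7.781
AT4G19669: ΔΔCt = (25.64−15.35) − (22.73−15.80) = 10.29 − 6.93 = 3.36; fold change = 2^-3.36 = 0.097
AT4G19669 has the largest |ΔΔCt| = 3.36.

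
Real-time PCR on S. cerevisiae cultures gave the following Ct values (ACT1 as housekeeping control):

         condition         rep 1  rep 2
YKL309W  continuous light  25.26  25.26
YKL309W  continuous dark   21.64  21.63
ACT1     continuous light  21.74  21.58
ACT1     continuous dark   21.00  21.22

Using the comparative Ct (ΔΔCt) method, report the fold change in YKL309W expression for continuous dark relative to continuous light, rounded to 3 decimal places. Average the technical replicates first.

8.427

Mean Ct: YKL309W continuous light 25.260; YKL309W continuous dark 21.635; ACT1 continuous light 21.660; ACT1 continuous dark 21.110
ΔCt(continuous light) = 25.260 − 21.660 = 3.600
ΔCt(continuous dark) = 21.635 − 21.110 = 0.525
ΔΔCt = 0.525 − 3.600 = -3.075
Fold change = 2^(−(-3.075)) = 2^3.075 = 8.4269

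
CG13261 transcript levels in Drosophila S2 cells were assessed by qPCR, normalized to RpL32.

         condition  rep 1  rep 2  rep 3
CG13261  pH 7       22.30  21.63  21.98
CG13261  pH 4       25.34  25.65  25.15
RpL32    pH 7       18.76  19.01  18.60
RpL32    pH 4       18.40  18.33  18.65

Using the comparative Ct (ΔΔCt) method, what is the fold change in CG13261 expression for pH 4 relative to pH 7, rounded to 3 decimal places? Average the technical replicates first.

0.075

Mean Ct: CG13261 pH 7 21.970; CG13261 pH 4 25.380; RpL32 pH 7 18.790; RpL32 pH 4 18.460
ΔCt(pH 7) = 21.970 − 18.790 = 3.180
ΔCt(pH 4) = 25.380 − 18.460 = 6.920
ΔΔCt = 6.920 − 3.180 = 3.740
Fold change = 2^(−3.740) = 0.0748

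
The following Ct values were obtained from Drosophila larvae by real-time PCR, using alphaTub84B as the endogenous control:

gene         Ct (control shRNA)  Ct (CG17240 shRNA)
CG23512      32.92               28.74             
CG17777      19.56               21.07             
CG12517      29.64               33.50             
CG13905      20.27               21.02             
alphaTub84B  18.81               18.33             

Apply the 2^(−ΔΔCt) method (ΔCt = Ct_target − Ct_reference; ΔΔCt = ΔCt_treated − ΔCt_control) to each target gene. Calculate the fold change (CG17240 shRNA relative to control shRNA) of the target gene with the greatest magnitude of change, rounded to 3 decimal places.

CG23512: ΔΔCt = (28.74−18.33) − (32.92−18.81) = 10.41 − 14.11 = -3.70; fold change = 2^3.70 = 12.996
CG17777: ΔΔCt = (21.07−18.33) − (19.56−18.81) = 2.74 − 0.75 = 1.99; fold change = 2^-1.99 = 0.252
CG12517: ΔΔCt = (33.50−18.33) − (29.64−18.81) = 15.17 − 10.83 = 4.34; fold change = 2^-4.34 = 0.049
CG13905: ΔΔCt = (21.02−18.33) − (20.27−18.81) = 2.69 − 1.46 = 1.23; fold change = 2^-1.23 = 0.426
CG12517 has the largest |ΔΔCt| = 4.34.

0.049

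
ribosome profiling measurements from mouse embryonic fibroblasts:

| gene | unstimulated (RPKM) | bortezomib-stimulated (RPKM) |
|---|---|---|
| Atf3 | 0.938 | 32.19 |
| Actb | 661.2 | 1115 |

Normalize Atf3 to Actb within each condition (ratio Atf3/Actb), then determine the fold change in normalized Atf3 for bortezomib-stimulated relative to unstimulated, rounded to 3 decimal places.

20.351

Atf3/Actb (unstimulated) = 0.938 / 661.2 = 0.0014186
Atf3/Actb (bortezomib-stimulated) = 32.19 / 1115 = 0.02887
Fold change = 0.02887 / 0.0014186 = 20.3505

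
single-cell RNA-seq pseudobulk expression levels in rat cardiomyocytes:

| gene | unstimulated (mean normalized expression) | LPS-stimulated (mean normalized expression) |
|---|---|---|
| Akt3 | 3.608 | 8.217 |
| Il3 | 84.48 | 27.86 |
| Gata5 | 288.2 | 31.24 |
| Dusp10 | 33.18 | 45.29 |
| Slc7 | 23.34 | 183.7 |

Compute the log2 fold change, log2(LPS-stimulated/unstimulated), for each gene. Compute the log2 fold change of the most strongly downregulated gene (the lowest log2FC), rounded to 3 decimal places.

-3.206

log2(8.217/3.608) = 1.187  (Akt3)
log2(27.86/84.48) = -1.600  (Il3)
log2(31.24/288.2) = -3.206  (Gata5)
log2(45.29/33.18) = 0.449  (Dusp10)
log2(183.7/23.34) = 2.976  (Slc7)
Gata5 is most strongly downregulated.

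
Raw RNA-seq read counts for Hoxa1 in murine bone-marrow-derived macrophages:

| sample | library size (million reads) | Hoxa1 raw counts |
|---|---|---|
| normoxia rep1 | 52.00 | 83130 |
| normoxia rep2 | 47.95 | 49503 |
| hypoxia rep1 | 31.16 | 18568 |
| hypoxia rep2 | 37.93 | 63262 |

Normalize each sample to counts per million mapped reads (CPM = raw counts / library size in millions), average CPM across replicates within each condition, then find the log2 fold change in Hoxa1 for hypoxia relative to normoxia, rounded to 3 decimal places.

-0.217

CPM(normoxia rep1) = 83130 / 52.00 = 1598.6538
CPM(normoxia rep2) = 49503 / 47.95 = 1032.3879
CPM(hypoxia rep1) = 18568 / 31.16 = 595.8922
CPM(hypoxia rep2) = 63262 / 37.93 = 1667.8619
mean CPM(normoxia) = 1315.5209; mean CPM(hypoxia) = 1131.8770
Fold change = 1131.8770 / 1315.5209 = 0.86040
log2(0.86040) = -0.2169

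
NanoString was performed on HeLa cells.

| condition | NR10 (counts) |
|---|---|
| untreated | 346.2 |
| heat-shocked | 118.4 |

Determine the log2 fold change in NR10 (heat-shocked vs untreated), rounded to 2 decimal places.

Fold change = 118.4 / 346.2 = 0.3420
log2(0.3420) = -1.548

-1.55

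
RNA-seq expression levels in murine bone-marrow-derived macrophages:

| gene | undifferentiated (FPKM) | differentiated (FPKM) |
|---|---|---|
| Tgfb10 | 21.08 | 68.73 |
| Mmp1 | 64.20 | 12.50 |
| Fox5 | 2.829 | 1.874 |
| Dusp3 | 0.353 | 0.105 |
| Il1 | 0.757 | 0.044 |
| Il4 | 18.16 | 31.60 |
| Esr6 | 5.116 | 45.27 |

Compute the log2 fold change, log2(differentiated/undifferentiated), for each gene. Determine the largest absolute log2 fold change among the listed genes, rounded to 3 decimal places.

4.105

log2(68.73/21.08) = 1.705  (Tgfb10)
log2(12.50/64.20) = -2.361  (Mmp1)
log2(1.874/2.829) = -0.594  (Fox5)
log2(0.105/0.353) = -1.749  (Dusp3)
log2(0.044/0.757) = -4.105  (Il1)
log2(31.60/18.16) = 0.799  (Il4)
log2(45.27/5.116) = 3.145  (Esr6)
The largest magnitude belongs to Il1.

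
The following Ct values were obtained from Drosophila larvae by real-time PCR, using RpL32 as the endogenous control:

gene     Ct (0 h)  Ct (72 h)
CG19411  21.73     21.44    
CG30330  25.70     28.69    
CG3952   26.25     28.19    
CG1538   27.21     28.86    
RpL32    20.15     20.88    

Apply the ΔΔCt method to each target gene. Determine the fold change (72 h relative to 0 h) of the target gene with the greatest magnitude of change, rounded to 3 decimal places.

0.209

CG19411: ΔΔCt = (21.44−20.88) − (21.73−20.15) = 0.56 − 1.58 = -1.02; fold change = 2^1.02 = 2.028
CG30330: ΔΔCt = (28.69−20.88) − (25.70−20.15) = 7.81 − 5.55 = 2.26; fold change = 2^-2.26 = 0.209
CG3952: ΔΔCt = (28.19−20.88) − (26.25−20.15) = 7.31 − 6.10 = 1.21; fold change = 2^-1.21 = 0.432
CG1538: ΔΔCt = (28.86−20.88) − (27.21−20.15) = 7.98 − 7.06 = 0.92; fold change = 2^-0.92 = 0.529
CG30330 has the largest |ΔΔCt| = 2.26.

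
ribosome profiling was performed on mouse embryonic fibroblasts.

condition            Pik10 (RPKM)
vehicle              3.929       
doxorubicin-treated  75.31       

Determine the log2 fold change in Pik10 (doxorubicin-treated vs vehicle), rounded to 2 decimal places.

Fold change = 75.31 / 3.929 = 19.1677
log2(19.1677) = 4.261

4.26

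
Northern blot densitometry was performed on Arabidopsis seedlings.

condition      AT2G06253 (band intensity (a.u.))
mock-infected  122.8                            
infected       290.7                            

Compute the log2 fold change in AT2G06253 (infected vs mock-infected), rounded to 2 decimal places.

Fold change = 290.7 / 122.8 = 2.3673
log2(2.3673) = 1.243

1.24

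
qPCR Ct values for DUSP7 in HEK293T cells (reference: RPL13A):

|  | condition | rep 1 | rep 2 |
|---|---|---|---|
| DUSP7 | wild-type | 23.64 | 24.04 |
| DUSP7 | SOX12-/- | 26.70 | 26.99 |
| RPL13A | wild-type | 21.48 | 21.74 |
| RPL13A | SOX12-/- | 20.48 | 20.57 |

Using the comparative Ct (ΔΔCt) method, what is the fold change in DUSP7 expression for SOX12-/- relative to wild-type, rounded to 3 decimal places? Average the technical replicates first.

Mean Ct: DUSP7 wild-type 23.840; DUSP7 SOX12-/- 26.845; RPL13A wild-type 21.610; RPL13A SOX12-/- 20.525
ΔCt(wild-type) = 23.840 − 21.610 = 2.230
ΔCt(SOX12-/-) = 26.845 − 20.525 = 6.320
ΔΔCt = 6.320 − 2.230 = 4.090
Fold change = 2^(−4.090) = 0.0587

0.059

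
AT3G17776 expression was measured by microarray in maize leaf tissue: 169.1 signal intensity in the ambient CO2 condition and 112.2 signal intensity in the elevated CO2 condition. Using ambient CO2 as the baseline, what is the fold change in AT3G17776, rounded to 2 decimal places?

0.66

Fold change = 112.2 / 169.1 = 0.664
AT3G17776 is downregulated.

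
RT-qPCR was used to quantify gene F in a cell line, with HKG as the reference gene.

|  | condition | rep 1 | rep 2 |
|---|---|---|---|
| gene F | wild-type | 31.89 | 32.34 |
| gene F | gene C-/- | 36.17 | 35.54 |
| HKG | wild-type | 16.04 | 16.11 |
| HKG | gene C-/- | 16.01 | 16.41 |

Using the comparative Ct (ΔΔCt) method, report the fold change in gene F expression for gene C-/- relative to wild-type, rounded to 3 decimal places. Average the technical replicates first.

Mean Ct: gene F wild-type 32.115; gene F gene C-/- 35.855; HKG wild-type 16.075; HKG gene C-/- 16.210
ΔCt(wild-type) = 32.115 − 16.075 = 16.040
ΔCt(gene C-/-) = 35.855 − 16.210 = 19.645
ΔΔCt = 19.645 − 16.040 = 3.605
Fold change = 2^(−3.605) = 0.0822

0.082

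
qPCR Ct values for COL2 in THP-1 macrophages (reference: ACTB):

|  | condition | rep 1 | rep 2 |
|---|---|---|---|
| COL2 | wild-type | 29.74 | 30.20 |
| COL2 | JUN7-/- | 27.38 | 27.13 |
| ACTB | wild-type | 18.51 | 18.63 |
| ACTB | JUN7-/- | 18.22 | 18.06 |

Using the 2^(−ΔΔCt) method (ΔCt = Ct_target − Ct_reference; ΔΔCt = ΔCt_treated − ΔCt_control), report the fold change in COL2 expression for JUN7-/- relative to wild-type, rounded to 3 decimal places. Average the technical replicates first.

Mean Ct: COL2 wild-type 29.970; COL2 JUN7-/- 27.255; ACTB wild-type 18.570; ACTB JUN7-/- 18.140
ΔCt(wild-type) = 29.970 − 18.570 = 11.400
ΔCt(JUN7-/-) = 27.255 − 18.140 = 9.115
ΔΔCt = 9.115 − 11.400 = -2.285
Fold change = 2^(−(-2.285)) = 2^2.285 = 4.8736

4.874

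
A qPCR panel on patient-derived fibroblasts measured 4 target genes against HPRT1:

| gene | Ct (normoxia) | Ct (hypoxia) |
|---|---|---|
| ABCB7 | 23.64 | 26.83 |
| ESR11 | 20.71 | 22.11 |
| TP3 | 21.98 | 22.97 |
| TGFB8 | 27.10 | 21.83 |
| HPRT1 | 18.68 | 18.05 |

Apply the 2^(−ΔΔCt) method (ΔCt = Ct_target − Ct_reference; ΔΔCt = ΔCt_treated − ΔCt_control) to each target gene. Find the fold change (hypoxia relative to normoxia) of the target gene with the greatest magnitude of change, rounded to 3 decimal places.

ABCB7: ΔΔCt = (26.83−18.05) − (23.64−18.68) = 8.78 − 4.96 = 3.82; fold change = 2^-3.82 = 0.071
ESR11: ΔΔCt = (22.11−18.05) − (20.71−18.68) = 4.06 − 2.03 = 2.03; fold change = 2^-2.03 = 0.245
TP3: ΔΔCt = (22.97−18.05) − (21.98−18.68) = 4.92 − 3.30 = 1.62; fold change = 2^-1.62 = 0.325
TGFB8: ΔΔCt = (21.83−18.05) − (27.10−18.68) = 3.78 − 8.42 = -4.64; fold change = 2^4.64 = 24.933
TGFB8 has the largest |ΔΔCt| = 4.64.

24.933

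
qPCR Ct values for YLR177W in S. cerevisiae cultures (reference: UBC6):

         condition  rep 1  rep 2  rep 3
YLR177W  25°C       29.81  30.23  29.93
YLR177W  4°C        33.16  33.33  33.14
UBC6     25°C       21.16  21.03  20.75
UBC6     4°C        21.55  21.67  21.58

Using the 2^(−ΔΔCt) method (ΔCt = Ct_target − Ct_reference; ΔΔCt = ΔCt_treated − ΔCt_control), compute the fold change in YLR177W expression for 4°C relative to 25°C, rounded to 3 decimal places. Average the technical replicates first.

0.165

Mean Ct: YLR177W 25°C 29.990; YLR177W 4°C 33.210; UBC6 25°C 20.980; UBC6 4°C 21.600
ΔCt(25°C) = 29.990 − 20.980 = 9.010
ΔCt(4°C) = 33.210 − 21.600 = 11.610
ΔΔCt = 11.610 − 9.010 = 2.600
Fold change = 2^(−2.600) = 0.1649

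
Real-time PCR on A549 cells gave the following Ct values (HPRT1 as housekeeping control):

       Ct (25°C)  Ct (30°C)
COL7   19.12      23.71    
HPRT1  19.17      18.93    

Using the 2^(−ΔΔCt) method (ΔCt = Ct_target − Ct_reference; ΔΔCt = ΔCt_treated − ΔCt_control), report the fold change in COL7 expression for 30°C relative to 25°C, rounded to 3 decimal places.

ΔCt(25°C) = 19.120 − 19.170 = -0.050
ΔCt(30°C) = 23.710 − 18.930 = 4.780
ΔΔCt = 4.780 − (-0.050) = 4.830
Fold change = 2^(−4.830) = 0.0352

0.035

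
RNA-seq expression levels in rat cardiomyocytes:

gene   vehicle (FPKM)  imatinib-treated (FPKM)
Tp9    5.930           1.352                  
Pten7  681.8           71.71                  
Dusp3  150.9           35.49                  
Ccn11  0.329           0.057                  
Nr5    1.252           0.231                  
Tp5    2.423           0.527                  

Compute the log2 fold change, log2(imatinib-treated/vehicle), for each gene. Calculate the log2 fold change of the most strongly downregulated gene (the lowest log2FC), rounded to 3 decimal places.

-3.249

log2(1.352/5.930) = -2.133  (Tp9)
log2(71.71/681.8) = -3.249  (Pten7)
log2(35.49/150.9) = -2.088  (Dusp3)
log2(0.057/0.329) = -2.529  (Ccn11)
log2(0.231/1.252) = -2.438  (Nr5)
log2(0.527/2.423) = -2.201  (Tp5)
Pten7 is most strongly downregulated.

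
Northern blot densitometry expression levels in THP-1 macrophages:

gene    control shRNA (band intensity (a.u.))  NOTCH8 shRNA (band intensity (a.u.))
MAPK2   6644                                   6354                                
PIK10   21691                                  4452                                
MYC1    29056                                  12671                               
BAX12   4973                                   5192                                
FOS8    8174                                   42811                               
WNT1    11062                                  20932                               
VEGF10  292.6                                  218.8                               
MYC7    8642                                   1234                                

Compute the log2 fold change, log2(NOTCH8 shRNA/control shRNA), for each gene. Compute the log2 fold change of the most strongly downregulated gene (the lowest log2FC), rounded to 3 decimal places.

-2.808

log2(6354/6644) = -0.064  (MAPK2)
log2(4452/21691) = -2.285  (PIK10)
log2(12671/29056) = -1.197  (MYC1)
log2(5192/4973) = 0.062  (BAX12)
log2(42811/8174) = 2.389  (FOS8)
log2(20932/11062) = 0.920  (WNT1)
log2(218.8/292.6) = -0.419  (VEGF10)
log2(1234/8642) = -2.808  (MYC7)
MYC7 is most strongly downregulated.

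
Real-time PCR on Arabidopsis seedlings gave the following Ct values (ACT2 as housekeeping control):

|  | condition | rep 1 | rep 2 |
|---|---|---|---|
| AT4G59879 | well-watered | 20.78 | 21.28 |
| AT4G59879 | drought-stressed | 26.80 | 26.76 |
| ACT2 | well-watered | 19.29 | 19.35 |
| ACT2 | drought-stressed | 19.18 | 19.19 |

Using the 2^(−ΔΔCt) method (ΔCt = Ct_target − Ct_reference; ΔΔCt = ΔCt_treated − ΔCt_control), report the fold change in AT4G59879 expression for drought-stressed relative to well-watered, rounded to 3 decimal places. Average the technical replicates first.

Mean Ct: AT4G59879 well-watered 21.030; AT4G59879 drought-stressed 26.780; ACT2 well-watered 19.320; ACT2 drought-stressed 19.185
ΔCt(well-watered) = 21.030 − 19.320 = 1.710
ΔCt(drought-stressed) = 26.780 − 19.185 = 7.595
ΔΔCt = 7.595 − 1.710 = 5.885
Fold change = 2^(−5.885) = 0.0169

0.017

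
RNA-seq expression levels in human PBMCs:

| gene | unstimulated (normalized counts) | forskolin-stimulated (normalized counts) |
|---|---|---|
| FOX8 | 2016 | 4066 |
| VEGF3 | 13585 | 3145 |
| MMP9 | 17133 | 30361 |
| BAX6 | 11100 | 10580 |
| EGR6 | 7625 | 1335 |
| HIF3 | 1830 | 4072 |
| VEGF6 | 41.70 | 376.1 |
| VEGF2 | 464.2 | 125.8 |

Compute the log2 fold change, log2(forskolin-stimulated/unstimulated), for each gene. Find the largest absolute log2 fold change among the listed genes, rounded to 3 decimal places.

log2(4066/2016) = 1.012  (FOX8)
log2(3145/13585) = -2.111  (VEGF3)
log2(30361/17133) = 0.825  (MMP9)
log2(10580/11100) = -0.069  (BAX6)
log2(1335/7625) = -2.514  (EGR6)
log2(4072/1830) = 1.154  (HIF3)
log2(376.1/41.70) = 3.173  (VEGF6)
log2(125.8/464.2) = -1.884  (VEGF2)
The largest magnitude belongs to VEGF6.

3.173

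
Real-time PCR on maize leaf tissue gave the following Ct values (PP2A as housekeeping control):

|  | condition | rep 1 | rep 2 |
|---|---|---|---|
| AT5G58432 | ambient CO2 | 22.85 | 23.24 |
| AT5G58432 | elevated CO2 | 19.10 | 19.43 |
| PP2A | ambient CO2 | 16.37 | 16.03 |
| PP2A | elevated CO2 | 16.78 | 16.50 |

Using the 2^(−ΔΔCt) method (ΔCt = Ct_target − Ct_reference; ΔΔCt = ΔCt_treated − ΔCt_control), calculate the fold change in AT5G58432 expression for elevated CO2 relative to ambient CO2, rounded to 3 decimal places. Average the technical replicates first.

Mean Ct: AT5G58432 ambient CO2 23.045; AT5G58432 elevated CO2 19.265; PP2A ambient CO2 16.200; PP2A elevated CO2 16.640
ΔCt(ambient CO2) = 23.045 − 16.200 = 6.845
ΔCt(elevated CO2) = 19.265 − 16.640 = 2.625
ΔΔCt = 2.625 − 6.845 = -4.220
Fold change = 2^(−(-4.220)) = 2^4.220 = 18.6357

18.636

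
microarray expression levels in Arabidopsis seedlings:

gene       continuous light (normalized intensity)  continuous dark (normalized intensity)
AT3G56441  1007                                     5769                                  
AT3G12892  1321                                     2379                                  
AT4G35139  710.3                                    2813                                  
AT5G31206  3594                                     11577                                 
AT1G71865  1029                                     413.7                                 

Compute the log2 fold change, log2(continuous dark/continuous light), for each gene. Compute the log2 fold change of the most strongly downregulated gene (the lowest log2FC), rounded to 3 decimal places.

-1.315

log2(5769/1007) = 2.518  (AT3G56441)
log2(2379/1321) = 0.849  (AT3G12892)
log2(2813/710.3) = 1.986  (AT4G35139)
log2(11577/3594) = 1.688  (AT5G31206)
log2(413.7/1029) = -1.315  (AT1G71865)
AT1G71865 is most strongly downregulated.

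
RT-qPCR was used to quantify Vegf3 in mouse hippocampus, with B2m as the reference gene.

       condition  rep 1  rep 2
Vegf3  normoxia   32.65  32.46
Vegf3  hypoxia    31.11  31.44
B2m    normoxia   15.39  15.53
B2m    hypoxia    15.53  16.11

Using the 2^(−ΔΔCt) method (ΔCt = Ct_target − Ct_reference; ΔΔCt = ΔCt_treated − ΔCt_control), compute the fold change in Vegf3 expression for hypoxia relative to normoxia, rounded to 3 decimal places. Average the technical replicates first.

3.117

Mean Ct: Vegf3 normoxia 32.555; Vegf3 hypoxia 31.275; B2m normoxia 15.460; B2m hypoxia 15.820
ΔCt(normoxia) = 32.555 − 15.460 = 17.095
ΔCt(hypoxia) = 31.275 − 15.820 = 15.455
ΔΔCt = 15.455 − 17.095 = -1.640
Fold change = 2^(−(-1.640)) = 2^1.640 = 3.1167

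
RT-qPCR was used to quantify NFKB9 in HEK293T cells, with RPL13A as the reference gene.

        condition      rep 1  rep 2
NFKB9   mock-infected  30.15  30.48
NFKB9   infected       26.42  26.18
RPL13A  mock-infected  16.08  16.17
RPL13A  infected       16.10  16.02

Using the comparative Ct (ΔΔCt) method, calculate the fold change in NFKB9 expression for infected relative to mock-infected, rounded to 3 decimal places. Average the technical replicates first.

Mean Ct: NFKB9 mock-infected 30.315; NFKB9 infected 26.300; RPL13A mock-infected 16.125; RPL13A infected 16.060
ΔCt(mock-infected) = 30.315 − 16.125 = 14.190
ΔCt(infected) = 26.300 − 16.060 = 10.240
ΔΔCt = 10.240 − 14.190 = -3.950
Fold change = 2^(−(-3.950)) = 2^3.950 = 15.4550

15.455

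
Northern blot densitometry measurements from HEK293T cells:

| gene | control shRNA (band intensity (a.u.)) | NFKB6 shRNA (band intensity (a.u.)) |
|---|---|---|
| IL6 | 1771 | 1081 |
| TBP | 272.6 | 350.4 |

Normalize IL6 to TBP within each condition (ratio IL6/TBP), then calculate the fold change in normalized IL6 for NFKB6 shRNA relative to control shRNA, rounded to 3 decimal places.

IL6/TBP (control shRNA) = 1771 / 272.6 = 6.4967
IL6/TBP (NFKB6 shRNA) = 1081 / 350.4 = 3.085
Fold change = 3.085 / 6.4967 = 0.4749

0.475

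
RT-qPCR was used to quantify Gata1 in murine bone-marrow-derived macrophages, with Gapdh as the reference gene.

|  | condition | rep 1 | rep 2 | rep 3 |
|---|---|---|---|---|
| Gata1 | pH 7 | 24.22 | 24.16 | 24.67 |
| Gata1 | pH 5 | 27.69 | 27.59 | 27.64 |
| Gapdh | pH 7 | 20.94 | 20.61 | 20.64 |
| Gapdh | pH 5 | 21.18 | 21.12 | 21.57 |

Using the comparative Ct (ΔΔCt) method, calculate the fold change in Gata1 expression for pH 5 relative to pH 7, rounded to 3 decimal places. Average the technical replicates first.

0.151

Mean Ct: Gata1 pH 7 24.350; Gata1 pH 5 27.640; Gapdh pH 7 20.730; Gapdh pH 5 21.290
ΔCt(pH 7) = 24.350 − 20.730 = 3.620
ΔCt(pH 5) = 27.640 − 21.290 = 6.350
ΔΔCt = 6.350 − 3.620 = 2.730
Fold change = 2^(−2.730) = 0.1507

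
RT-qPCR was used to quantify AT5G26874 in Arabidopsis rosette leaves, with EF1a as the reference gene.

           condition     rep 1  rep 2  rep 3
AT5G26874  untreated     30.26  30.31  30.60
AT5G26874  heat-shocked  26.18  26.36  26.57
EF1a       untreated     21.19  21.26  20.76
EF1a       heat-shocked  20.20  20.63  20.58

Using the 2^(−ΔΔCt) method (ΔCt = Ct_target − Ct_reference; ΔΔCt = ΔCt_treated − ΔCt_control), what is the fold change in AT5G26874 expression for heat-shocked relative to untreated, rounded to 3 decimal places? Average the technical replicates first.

10.703

Mean Ct: AT5G26874 untreated 30.390; AT5G26874 heat-shocked 26.370; EF1a untreated 21.070; EF1a heat-shocked 20.470
ΔCt(untreated) = 30.390 − 21.070 = 9.320
ΔCt(heat-shocked) = 26.370 − 20.470 = 5.900
ΔΔCt = 5.900 − 9.320 = -3.420
Fold change = 2^(−(-3.420)) = 2^3.420 = 10.7034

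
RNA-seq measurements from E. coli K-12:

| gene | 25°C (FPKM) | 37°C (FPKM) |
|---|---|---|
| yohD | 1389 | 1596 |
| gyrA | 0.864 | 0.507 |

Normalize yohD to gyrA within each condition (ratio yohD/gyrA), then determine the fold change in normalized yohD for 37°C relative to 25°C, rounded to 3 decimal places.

1.958

yohD/gyrA (25°C) = 1389 / 0.864 = 1607.6
yohD/gyrA (37°C) = 1596 / 0.507 = 3147.9
Fold change = 3147.9 / 1607.6 = 1.9581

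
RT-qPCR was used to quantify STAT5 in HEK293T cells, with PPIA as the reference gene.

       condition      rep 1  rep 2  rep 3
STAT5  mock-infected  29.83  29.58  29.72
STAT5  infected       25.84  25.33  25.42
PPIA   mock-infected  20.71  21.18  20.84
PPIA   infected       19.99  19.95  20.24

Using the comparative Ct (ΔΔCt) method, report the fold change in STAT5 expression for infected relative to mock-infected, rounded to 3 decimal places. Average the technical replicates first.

Mean Ct: STAT5 mock-infected 29.710; STAT5 infected 25.530; PPIA mock-infected 20.910; PPIA infected 20.060
ΔCt(mock-infected) = 29.710 − 20.910 = 8.800
ΔCt(infected) = 25.530 − 20.060 = 5.470
ΔΔCt = 5.470 − 8.800 = -3.330
Fold change = 2^(−(-3.330)) = 2^3.330 = 10.0561

10.056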